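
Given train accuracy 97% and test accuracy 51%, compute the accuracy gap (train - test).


Gap = train_accuracy - test_accuracy
= 97 - 51
= 46%
This large gap strongly indicates overfitting.

46


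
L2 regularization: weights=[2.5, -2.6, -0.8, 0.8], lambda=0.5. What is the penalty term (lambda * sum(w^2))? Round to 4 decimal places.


Squaring each weight:
2.5^2 = 6.25
(-2.6)^2 = 6.76
(-0.8)^2 = 0.64
0.8^2 = 0.64
Sum of squares = 14.29
Penalty = 0.5 * 14.29 = 7.1450

7.1450


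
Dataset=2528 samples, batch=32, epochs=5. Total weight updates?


Iterations per epoch = 2528 / 32 = 79
Total updates = iterations_per_epoch * epochs
= 79 * 5
= 395

395


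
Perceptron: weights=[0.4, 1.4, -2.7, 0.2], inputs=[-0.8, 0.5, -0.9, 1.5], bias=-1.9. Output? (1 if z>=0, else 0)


z = w . x + b
= 0.4*-0.8 + 1.4*0.5 + -2.7*-0.9 + 0.2*1.5 + -1.9
= -0.32 + 0.7 + 2.43 + 0.3 + -1.9
= 3.11 + -1.9
= 1.21
Since z = 1.21 >= 0, output = 1

1


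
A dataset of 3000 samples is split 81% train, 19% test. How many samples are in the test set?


Train samples = 3000 * 81% = 2430
Test samples = 3000 - 2430
= 570

570


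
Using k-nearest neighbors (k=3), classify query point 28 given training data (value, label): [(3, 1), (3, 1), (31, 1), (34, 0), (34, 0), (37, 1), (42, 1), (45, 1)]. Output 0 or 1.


Distances from query 28:
Point 31 (class 1): distance = 3
Point 34 (class 0): distance = 6
Point 34 (class 0): distance = 6
K=3 nearest neighbors: classes = [1, 0, 0]
Votes for class 1: 1 / 3
Majority vote => class 0

0


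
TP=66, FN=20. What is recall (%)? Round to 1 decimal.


Recall = TP / (TP + FN) * 100
= 66 / (66 + 20)
= 66 / 86
= 0.7674
= 76.7%

76.7


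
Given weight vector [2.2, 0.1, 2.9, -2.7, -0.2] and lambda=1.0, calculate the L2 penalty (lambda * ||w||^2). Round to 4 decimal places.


Squaring each weight:
2.2^2 = 4.84
0.1^2 = 0.01
2.9^2 = 8.41
(-2.7)^2 = 7.29
(-0.2)^2 = 0.04
Sum of squares = 20.59
Penalty = 1.0 * 20.59 = 20.5900

20.5900


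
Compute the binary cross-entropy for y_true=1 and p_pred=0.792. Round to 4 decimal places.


For y=1: Loss = -log(p)
= -log(0.792)
= -(-0.2332)
= 0.2332

0.2332


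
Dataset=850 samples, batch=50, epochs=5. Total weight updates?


Iterations per epoch = 850 / 50 = 17
Total updates = iterations_per_epoch * epochs
= 17 * 5
= 85

85


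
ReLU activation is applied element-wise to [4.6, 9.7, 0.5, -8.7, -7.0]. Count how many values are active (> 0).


ReLU(x) = max(0, x) for each element:
ReLU(4.6) = 4.6
ReLU(9.7) = 9.7
ReLU(0.5) = 0.5
ReLU(-8.7) = 0
ReLU(-7.0) = 0
Active neurons (>0): 3

3


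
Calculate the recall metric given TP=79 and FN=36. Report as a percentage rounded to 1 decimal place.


Recall = TP / (TP + FN) * 100
= 79 / (79 + 36)
= 79 / 115
= 0.687
= 68.7%

68.7


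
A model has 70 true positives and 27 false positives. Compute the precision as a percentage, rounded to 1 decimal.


Precision = TP / (TP + FP) * 100
= 70 / (70 + 27)
= 70 / 97
= 0.7216
= 72.2%

72.2


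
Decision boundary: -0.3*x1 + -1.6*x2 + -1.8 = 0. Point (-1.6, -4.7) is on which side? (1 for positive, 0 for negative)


Compute -0.3 * -1.6 + -1.6 * -4.7 + -1.8
= 0.48 + 7.52 + -1.8
= 6.2
Since 6.2 >= 0, the point is on the positive side.

1


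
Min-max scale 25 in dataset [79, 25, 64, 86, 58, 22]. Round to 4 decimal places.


Min = 22, Max = 86
Range = 86 - 22 = 64
Scaled = (x - min) / (max - min)
= (25 - 22) / 64
= 3 / 64
= 0.0469

0.0469


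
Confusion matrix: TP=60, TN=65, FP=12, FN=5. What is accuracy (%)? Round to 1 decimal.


Accuracy = (TP + TN) / (TP + TN + FP + FN) * 100
= (60 + 65) / (60 + 65 + 12 + 5)
= 125 / 142
= 0.8803
= 88.0%

88.0


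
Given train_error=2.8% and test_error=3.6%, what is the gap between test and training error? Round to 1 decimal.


Generalization gap = test_error - train_error
= 3.6 - 2.8
= 0.8%
A small gap suggests good generalization.

0.8


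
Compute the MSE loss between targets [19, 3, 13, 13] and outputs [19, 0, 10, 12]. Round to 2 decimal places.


Differences: [0, 3, 3, 1]
Squared errors: [0, 9, 9, 1]
Sum of squared errors = 19
MSE = 19 / 4 = 4.75

4.75


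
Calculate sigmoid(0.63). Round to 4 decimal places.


sigmoid(z) = 1 / (1 + exp(-z))
exp(-(0.63)) = exp(-0.63) = 0.5326
1 + 0.5326 = 1.5326
1 / 1.5326 = 0.6525

0.6525


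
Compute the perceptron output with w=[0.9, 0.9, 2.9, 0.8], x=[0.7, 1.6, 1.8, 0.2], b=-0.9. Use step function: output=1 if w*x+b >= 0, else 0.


z = w . x + b
= 0.9*0.7 + 0.9*1.6 + 2.9*1.8 + 0.8*0.2 + -0.9
= 0.63 + 1.44 + 5.22 + 0.16 + -0.9
= 7.45 + -0.9
= 6.55
Since z = 6.55 >= 0, output = 1

1


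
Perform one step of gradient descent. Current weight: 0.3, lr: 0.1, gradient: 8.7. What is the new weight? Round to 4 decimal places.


w_new = w_old - lr * gradient
= 0.3 - 0.1 * 8.7
= 0.3 - (0.87)
= -0.5700

-0.5700


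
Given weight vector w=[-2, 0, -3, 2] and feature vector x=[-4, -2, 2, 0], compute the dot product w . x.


Element-wise products:
-2 * -4 = 8
0 * -2 = 0
-3 * 2 = -6
2 * 0 = 0
Sum = 8 + 0 + -6 + 0
= 2

2


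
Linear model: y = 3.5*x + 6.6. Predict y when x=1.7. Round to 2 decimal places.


y = 3.5 * 1.7 + (6.6)
= 5.95 + (6.6)
= 12.55

12.55


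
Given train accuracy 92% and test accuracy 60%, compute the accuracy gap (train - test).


Gap = train_accuracy - test_accuracy
= 92 - 60
= 32%
This large gap strongly indicates overfitting.

32


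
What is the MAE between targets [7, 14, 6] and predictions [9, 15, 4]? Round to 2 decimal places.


Absolute errors: [2, 1, 2]
Sum of absolute errors = 5
MAE = 5 / 3 = 1.67

1.67


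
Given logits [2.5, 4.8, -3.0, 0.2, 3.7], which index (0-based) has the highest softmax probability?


Softmax is a monotonic transformation, so it preserves the argmax.
We need to find the index of the maximum logit.
Index 0: 2.5
Index 1: 4.8
Index 2: -3.0
Index 3: 0.2
Index 4: 3.7
Maximum logit = 4.8 at index 1

1


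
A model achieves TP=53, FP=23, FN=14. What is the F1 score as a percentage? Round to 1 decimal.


Precision = TP / (TP + FP) = 53 / 76 = 0.6974
Recall = TP / (TP + FN) = 53 / 67 = 0.791
F1 = 2 * P * R / (P + R)
= 2 * 0.6974 * 0.791 / (0.6974 + 0.791)
= 1.1033 / 1.4884
= 0.7413
As percentage: 74.1%

74.1


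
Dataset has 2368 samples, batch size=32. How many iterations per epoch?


Iterations per epoch = dataset_size / batch_size
= 2368 / 32
= 74

74


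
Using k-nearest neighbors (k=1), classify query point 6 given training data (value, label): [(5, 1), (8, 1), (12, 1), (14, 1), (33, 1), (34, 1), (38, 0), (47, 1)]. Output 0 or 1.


Distances from query 6:
Point 5 (class 1): distance = 1
K=1 nearest neighbors: classes = [1]
Votes for class 1: 1 / 1
Majority vote => class 1

1


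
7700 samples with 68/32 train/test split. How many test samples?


Train samples = 7700 * 68% = 5236
Test samples = 7700 - 5236
= 2464

2464


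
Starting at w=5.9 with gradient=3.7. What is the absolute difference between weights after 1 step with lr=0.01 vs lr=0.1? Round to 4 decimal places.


With lr=0.01: w_new = 5.9 - 0.01 * 3.7 = 5.863
With lr=0.1: w_new = 5.9 - 0.1 * 3.7 = 5.53
Absolute difference = |5.863 - 5.53|
= 0.3330

0.3330


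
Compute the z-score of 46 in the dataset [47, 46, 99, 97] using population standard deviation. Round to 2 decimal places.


Mean = (47 + 46 + 99 + 97) / 4 = 72.25
Variance = sum((x_i - mean)^2) / n = 663.6875
Std = sqrt(663.6875) = 25.7621
Z = (x - mean) / std
= (46 - 72.25) / 25.7621
= -26.25 / 25.7621
= -1.02

-1.02


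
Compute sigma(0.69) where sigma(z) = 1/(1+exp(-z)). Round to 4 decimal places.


sigmoid(z) = 1 / (1 + exp(-z))
exp(-(0.69)) = exp(-0.69) = 0.5016
1 + 0.5016 = 1.5016
1 / 1.5016 = 0.6660

0.6660


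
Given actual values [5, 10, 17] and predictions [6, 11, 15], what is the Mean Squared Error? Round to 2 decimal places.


Differences: [-1, -1, 2]
Squared errors: [1, 1, 4]
Sum of squared errors = 6
MSE = 6 / 3 = 2.00

2.00


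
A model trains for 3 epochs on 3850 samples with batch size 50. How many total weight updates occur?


Iterations per epoch = 3850 / 50 = 77
Total updates = iterations_per_epoch * epochs
= 77 * 3
= 231

231


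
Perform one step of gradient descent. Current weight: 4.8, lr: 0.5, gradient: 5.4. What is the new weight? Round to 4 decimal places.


w_new = w_old - lr * gradient
= 4.8 - 0.5 * 5.4
= 4.8 - (2.7)
= 2.1000

2.1000


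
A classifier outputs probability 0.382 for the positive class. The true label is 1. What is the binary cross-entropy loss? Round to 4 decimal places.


For y=1: Loss = -log(p)
= -log(0.382)
= -(-0.9623)
= 0.9623

0.9623


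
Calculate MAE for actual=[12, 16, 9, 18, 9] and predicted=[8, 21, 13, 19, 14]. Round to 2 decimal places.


Absolute errors: [4, 5, 4, 1, 5]
Sum of absolute errors = 19
MAE = 19 / 5 = 3.80

3.80


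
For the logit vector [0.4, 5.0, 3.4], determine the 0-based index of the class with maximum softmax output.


Softmax is a monotonic transformation, so it preserves the argmax.
We need to find the index of the maximum logit.
Index 0: 0.4
Index 1: 5.0
Index 2: 3.4
Maximum logit = 5.0 at index 1

1


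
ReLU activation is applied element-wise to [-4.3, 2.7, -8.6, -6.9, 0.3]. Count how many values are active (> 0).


ReLU(x) = max(0, x) for each element:
ReLU(-4.3) = 0
ReLU(2.7) = 2.7
ReLU(-8.6) = 0
ReLU(-6.9) = 0
ReLU(0.3) = 0.3
Active neurons (>0): 2

2


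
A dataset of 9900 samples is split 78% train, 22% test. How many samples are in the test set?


Train samples = 9900 * 78% = 7722
Test samples = 9900 - 7722
= 2178

2178


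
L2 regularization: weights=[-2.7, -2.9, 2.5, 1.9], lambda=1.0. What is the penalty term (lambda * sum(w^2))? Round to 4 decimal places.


Squaring each weight:
(-2.7)^2 = 7.29
(-2.9)^2 = 8.41
2.5^2 = 6.25
1.9^2 = 3.61
Sum of squares = 25.56
Penalty = 1.0 * 25.56 = 25.5600

25.5600


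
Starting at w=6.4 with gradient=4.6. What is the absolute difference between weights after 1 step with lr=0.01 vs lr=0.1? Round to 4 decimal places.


With lr=0.01: w_new = 6.4 - 0.01 * 4.6 = 6.354
With lr=0.1: w_new = 6.4 - 0.1 * 4.6 = 5.94
Absolute difference = |6.354 - 5.94|
= 0.4140

0.4140


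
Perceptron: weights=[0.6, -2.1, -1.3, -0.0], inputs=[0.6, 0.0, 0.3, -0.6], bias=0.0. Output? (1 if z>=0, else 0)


z = w . x + b
= 0.6*0.6 + -2.1*0.0 + -1.3*0.3 + -0.0*-0.6 + 0.0
= 0.36 + -0.0 + -0.39 + 0.0 + 0.0
= -0.03 + 0.0
= -0.03
Since z = -0.03 < 0, output = 0

0


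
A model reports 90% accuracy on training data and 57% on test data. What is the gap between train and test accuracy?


Gap = train_accuracy - test_accuracy
= 90 - 57
= 33%
This large gap strongly indicates overfitting.

33


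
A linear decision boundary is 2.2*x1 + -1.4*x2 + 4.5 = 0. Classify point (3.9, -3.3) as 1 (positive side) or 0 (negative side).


Compute 2.2 * 3.9 + -1.4 * -3.3 + 4.5
= 8.58 + 4.62 + 4.5
= 17.7
Since 17.7 >= 0, the point is on the positive side.

1


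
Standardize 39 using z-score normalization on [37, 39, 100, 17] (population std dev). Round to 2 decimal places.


Mean = (37 + 39 + 100 + 17) / 4 = 48.25
Variance = sum((x_i - mean)^2) / n = 966.6875
Std = sqrt(966.6875) = 31.0916
Z = (x - mean) / std
= (39 - 48.25) / 31.0916
= -9.25 / 31.0916
= -0.30

-0.30


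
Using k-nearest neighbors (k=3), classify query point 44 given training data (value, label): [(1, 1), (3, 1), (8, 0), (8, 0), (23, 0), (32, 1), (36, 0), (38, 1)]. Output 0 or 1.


Distances from query 44:
Point 38 (class 1): distance = 6
Point 36 (class 0): distance = 8
Point 32 (class 1): distance = 12
K=3 nearest neighbors: classes = [1, 0, 1]
Votes for class 1: 2 / 3
Majority vote => class 1

1


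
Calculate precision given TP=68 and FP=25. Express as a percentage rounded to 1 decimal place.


Precision = TP / (TP + FP) * 100
= 68 / (68 + 25)
= 68 / 93
= 0.7312
= 73.1%

73.1


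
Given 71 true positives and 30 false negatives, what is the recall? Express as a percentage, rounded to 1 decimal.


Recall = TP / (TP + FN) * 100
= 71 / (71 + 30)
= 71 / 101
= 0.703
= 70.3%

70.3


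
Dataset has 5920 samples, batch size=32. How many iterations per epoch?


Iterations per epoch = dataset_size / batch_size
= 5920 / 32
= 185

185


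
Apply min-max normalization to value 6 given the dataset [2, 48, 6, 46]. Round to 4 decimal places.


Min = 2, Max = 48
Range = 48 - 2 = 46
Scaled = (x - min) / (max - min)
= (6 - 2) / 46
= 4 / 46
= 0.0870

0.0870


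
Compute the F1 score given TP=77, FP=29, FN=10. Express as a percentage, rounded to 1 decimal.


Precision = TP / (TP + FP) = 77 / 106 = 0.7264
Recall = TP / (TP + FN) = 77 / 87 = 0.8851
F1 = 2 * P * R / (P + R)
= 2 * 0.7264 * 0.8851 / (0.7264 + 0.8851)
= 1.2858 / 1.6115
= 0.7979
As percentage: 79.8%

79.8


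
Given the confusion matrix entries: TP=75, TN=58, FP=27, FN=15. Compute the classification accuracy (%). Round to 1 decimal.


Accuracy = (TP + TN) / (TP + TN + FP + FN) * 100
= (75 + 58) / (75 + 58 + 27 + 15)
= 133 / 175
= 0.76
= 76.0%

76.0


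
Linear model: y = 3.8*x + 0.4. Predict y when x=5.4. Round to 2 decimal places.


y = 3.8 * 5.4 + (0.4)
= 20.52 + (0.4)
= 20.92

20.92


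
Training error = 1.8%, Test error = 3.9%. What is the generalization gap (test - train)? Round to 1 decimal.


Generalization gap = test_error - train_error
= 3.9 - 1.8
= 2.1%
A moderate gap.

2.1


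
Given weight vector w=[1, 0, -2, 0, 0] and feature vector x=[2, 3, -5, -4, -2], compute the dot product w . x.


Element-wise products:
1 * 2 = 2
0 * 3 = 0
-2 * -5 = 10
0 * -4 = 0
0 * -2 = 0
Sum = 2 + 0 + 10 + 0 + 0
= 12

12


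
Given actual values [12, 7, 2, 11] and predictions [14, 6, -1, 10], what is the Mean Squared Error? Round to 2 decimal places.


Differences: [-2, 1, 3, 1]
Squared errors: [4, 1, 9, 1]
Sum of squared errors = 15
MSE = 15 / 4 = 3.75

3.75


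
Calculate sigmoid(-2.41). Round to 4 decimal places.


sigmoid(z) = 1 / (1 + exp(-z))
exp(-(-2.41)) = exp(2.41) = 11.134
1 + 11.134 = 12.134
1 / 12.134 = 0.0824

0.0824


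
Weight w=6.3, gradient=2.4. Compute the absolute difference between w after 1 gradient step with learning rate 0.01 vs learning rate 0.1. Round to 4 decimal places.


With lr=0.01: w_new = 6.3 - 0.01 * 2.4 = 6.276
With lr=0.1: w_new = 6.3 - 0.1 * 2.4 = 6.06
Absolute difference = |6.276 - 6.06|
= 0.2160

0.2160


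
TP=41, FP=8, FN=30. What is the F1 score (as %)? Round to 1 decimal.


Precision = TP / (TP + FP) = 41 / 49 = 0.8367
Recall = TP / (TP + FN) = 41 / 71 = 0.5775
F1 = 2 * P * R / (P + R)
= 2 * 0.8367 * 0.5775 / (0.8367 + 0.5775)
= 0.9664 / 1.4142
= 0.6833
As percentage: 68.3%

68.3


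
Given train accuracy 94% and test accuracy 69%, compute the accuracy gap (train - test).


Gap = train_accuracy - test_accuracy
= 94 - 69
= 25%
This large gap strongly indicates overfitting.

25


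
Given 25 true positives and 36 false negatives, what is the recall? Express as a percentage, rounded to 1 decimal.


Recall = TP / (TP + FN) * 100
= 25 / (25 + 36)
= 25 / 61
= 0.4098
= 41.0%

41.0


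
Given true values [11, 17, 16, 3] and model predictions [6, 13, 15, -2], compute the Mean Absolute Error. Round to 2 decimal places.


Absolute errors: [5, 4, 1, 5]
Sum of absolute errors = 15
MAE = 15 / 4 = 3.75

3.75


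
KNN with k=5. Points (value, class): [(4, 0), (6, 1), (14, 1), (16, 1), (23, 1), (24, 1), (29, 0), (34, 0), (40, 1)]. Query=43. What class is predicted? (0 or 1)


Distances from query 43:
Point 40 (class 1): distance = 3
Point 34 (class 0): distance = 9
Point 29 (class 0): distance = 14
Point 24 (class 1): distance = 19
Point 23 (class 1): distance = 20
K=5 nearest neighbors: classes = [1, 0, 0, 1, 1]
Votes for class 1: 3 / 5
Majority vote => class 1

1


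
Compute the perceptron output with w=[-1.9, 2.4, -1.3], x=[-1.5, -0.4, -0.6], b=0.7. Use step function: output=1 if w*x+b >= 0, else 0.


z = w . x + b
= -1.9*-1.5 + 2.4*-0.4 + -1.3*-0.6 + 0.7
= 2.85 + -0.96 + 0.78 + 0.7
= 2.67 + 0.7
= 3.37
Since z = 3.37 >= 0, output = 1

1


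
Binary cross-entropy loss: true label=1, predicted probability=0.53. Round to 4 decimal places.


For y=1: Loss = -log(p)
= -log(0.53)
= -(-0.6349)
= 0.6349

0.6349


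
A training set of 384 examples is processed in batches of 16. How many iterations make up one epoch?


Iterations per epoch = dataset_size / batch_size
= 384 / 16
= 24

24


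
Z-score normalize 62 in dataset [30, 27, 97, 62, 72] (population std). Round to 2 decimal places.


Mean = (30 + 27 + 97 + 62 + 72) / 5 = 57.6
Variance = sum((x_i - mean)^2) / n = 695.44
Std = sqrt(695.44) = 26.3712
Z = (x - mean) / std
= (62 - 57.6) / 26.3712
= 4.4 / 26.3712
= 0.17

0.17


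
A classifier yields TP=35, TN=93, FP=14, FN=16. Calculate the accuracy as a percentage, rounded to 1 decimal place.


Accuracy = (TP + TN) / (TP + TN + FP + FN) * 100
= (35 + 93) / (35 + 93 + 14 + 16)
= 128 / 158
= 0.8101
= 81.0%

81.0


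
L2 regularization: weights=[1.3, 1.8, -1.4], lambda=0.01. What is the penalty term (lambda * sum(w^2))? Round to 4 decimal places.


Squaring each weight:
1.3^2 = 1.69
1.8^2 = 3.24
(-1.4)^2 = 1.96
Sum of squares = 6.89
Penalty = 0.01 * 6.89 = 0.0689

0.0689


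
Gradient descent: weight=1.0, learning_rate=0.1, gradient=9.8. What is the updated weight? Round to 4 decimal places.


w_new = w_old - lr * gradient
= 1.0 - 0.1 * 9.8
= 1.0 - (0.98)
= 0.0200

0.0200


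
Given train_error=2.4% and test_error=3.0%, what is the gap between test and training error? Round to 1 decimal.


Generalization gap = test_error - train_error
= 3.0 - 2.4
= 0.6%
A small gap suggests good generalization.

0.6


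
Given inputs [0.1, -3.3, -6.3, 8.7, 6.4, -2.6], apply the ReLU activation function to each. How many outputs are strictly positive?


ReLU(x) = max(0, x) for each element:
ReLU(0.1) = 0.1
ReLU(-3.3) = 0
ReLU(-6.3) = 0
ReLU(8.7) = 8.7
ReLU(6.4) = 6.4
ReLU(-2.6) = 0
Active neurons (>0): 3

3


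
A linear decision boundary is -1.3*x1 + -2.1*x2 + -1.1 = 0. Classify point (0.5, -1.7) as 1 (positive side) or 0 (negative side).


Compute -1.3 * 0.5 + -2.1 * -1.7 + -1.1
= -0.65 + 3.57 + -1.1
= 1.82
Since 1.82 >= 0, the point is on the positive side.

1


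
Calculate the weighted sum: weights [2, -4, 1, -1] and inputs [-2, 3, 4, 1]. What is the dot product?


Element-wise products:
2 * -2 = -4
-4 * 3 = -12
1 * 4 = 4
-1 * 1 = -1
Sum = -4 + -12 + 4 + -1
= -13

-13


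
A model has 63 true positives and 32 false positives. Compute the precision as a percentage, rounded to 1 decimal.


Precision = TP / (TP + FP) * 100
= 63 / (63 + 32)
= 63 / 95
= 0.6632
= 66.3%

66.3


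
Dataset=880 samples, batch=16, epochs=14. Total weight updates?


Iterations per epoch = 880 / 16 = 55
Total updates = iterations_per_epoch * epochs
= 55 * 14
= 770

770


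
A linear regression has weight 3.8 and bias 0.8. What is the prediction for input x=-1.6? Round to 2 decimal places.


y = 3.8 * -1.6 + (0.8)
= -6.08 + (0.8)
= -5.28

-5.28


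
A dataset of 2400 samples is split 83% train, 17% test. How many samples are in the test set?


Train samples = 2400 * 83% = 1992
Test samples = 2400 - 1992
= 408

408


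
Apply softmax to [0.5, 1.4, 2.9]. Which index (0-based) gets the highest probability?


Softmax is a monotonic transformation, so it preserves the argmax.
We need to find the index of the maximum logit.
Index 0: 0.5
Index 1: 1.4
Index 2: 2.9
Maximum logit = 2.9 at index 2

2


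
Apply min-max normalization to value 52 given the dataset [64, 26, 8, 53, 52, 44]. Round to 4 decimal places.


Min = 8, Max = 64
Range = 64 - 8 = 56
Scaled = (x - min) / (max - min)
= (52 - 8) / 56
= 44 / 56
= 0.7857

0.7857


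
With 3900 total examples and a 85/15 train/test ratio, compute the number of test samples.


Train samples = 3900 * 85% = 3315
Test samples = 3900 - 3315
= 585

585


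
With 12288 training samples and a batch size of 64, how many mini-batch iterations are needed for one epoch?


Iterations per epoch = dataset_size / batch_size
= 12288 / 64
= 192

192


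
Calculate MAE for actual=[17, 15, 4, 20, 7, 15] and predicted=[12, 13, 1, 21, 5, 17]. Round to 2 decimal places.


Absolute errors: [5, 2, 3, 1, 2, 2]
Sum of absolute errors = 15
MAE = 15 / 6 = 2.50

2.50


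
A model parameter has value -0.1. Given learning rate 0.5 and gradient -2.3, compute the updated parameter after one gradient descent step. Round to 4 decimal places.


w_new = w_old - lr * gradient
= -0.1 - 0.5 * -2.3
= -0.1 - (-1.15)
= 1.0500

1.0500


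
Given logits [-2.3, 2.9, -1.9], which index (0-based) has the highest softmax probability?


Softmax is a monotonic transformation, so it preserves the argmax.
We need to find the index of the maximum logit.
Index 0: -2.3
Index 1: 2.9
Index 2: -1.9
Maximum logit = 2.9 at index 1

1


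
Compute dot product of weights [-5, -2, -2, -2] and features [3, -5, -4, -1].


Element-wise products:
-5 * 3 = -15
-2 * -5 = 10
-2 * -4 = 8
-2 * -1 = 2
Sum = -15 + 10 + 8 + 2
= 5

5


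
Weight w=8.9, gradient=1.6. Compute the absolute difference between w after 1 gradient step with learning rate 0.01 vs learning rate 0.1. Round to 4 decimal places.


With lr=0.01: w_new = 8.9 - 0.01 * 1.6 = 8.884
With lr=0.1: w_new = 8.9 - 0.1 * 1.6 = 8.74
Absolute difference = |8.884 - 8.74|
= 0.1440

0.1440


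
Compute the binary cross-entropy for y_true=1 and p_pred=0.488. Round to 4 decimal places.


For y=1: Loss = -log(p)
= -log(0.488)
= -(-0.7174)
= 0.7174

0.7174


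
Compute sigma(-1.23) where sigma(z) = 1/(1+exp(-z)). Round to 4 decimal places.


sigmoid(z) = 1 / (1 + exp(-z))
exp(-(-1.23)) = exp(1.23) = 3.4212
1 + 3.4212 = 4.4212
1 / 4.4212 = 0.2262

0.2262


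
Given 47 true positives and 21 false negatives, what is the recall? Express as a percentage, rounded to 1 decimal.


Recall = TP / (TP + FN) * 100
= 47 / (47 + 21)
= 47 / 68
= 0.6912
= 69.1%

69.1


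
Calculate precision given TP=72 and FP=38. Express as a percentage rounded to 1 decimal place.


Precision = TP / (TP + FP) * 100
= 72 / (72 + 38)
= 72 / 110
= 0.6545
= 65.5%

65.5


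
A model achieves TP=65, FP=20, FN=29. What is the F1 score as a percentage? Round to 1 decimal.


Precision = TP / (TP + FP) = 65 / 85 = 0.7647
Recall = TP / (TP + FN) = 65 / 94 = 0.6915
F1 = 2 * P * R / (P + R)
= 2 * 0.7647 * 0.6915 / (0.7647 + 0.6915)
= 1.0576 / 1.4562
= 0.7263
As percentage: 72.6%

72.6


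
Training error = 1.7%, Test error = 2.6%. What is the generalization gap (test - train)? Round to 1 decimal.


Generalization gap = test_error - train_error
= 2.6 - 1.7
= 0.9%
A small gap suggests good generalization.

0.9


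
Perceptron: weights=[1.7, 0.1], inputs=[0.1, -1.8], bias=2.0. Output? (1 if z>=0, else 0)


z = w . x + b
= 1.7*0.1 + 0.1*-1.8 + 2.0
= 0.17 + -0.18 + 2.0
= -0.01 + 2.0
= 1.99
Since z = 1.99 >= 0, output = 1

1


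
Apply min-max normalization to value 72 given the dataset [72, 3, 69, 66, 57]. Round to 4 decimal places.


Min = 3, Max = 72
Range = 72 - 3 = 69
Scaled = (x - min) / (max - min)
= (72 - 3) / 69
= 69 / 69
= 1.0000

1.0000


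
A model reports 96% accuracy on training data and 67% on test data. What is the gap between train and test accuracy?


Gap = train_accuracy - test_accuracy
= 96 - 67
= 29%
This large gap strongly indicates overfitting.

29


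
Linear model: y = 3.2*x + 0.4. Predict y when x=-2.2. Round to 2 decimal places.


y = 3.2 * -2.2 + (0.4)
= -7.04 + (0.4)
= -6.64

-6.64


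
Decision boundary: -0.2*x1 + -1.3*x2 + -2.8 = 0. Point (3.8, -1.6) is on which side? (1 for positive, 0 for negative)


Compute -0.2 * 3.8 + -1.3 * -1.6 + -2.8
= -0.76 + 2.08 + -2.8
= -1.48
Since -1.48 < 0, the point is on the negative side.

0


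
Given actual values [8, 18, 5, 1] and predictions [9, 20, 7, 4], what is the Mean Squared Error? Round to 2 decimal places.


Differences: [-1, -2, -2, -3]
Squared errors: [1, 4, 4, 9]
Sum of squared errors = 18
MSE = 18 / 4 = 4.50

4.50


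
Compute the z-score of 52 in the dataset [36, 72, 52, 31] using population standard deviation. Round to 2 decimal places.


Mean = (36 + 72 + 52 + 31) / 4 = 47.75
Variance = sum((x_i - mean)^2) / n = 256.1875
Std = sqrt(256.1875) = 16.0059
Z = (x - mean) / std
= (52 - 47.75) / 16.0059
= 4.25 / 16.0059
= 0.27

0.27


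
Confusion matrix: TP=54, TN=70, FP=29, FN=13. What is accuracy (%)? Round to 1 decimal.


Accuracy = (TP + TN) / (TP + TN + FP + FN) * 100
= (54 + 70) / (54 + 70 + 29 + 13)
= 124 / 166
= 0.747
= 74.7%

74.7


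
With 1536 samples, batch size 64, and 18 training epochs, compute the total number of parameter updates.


Iterations per epoch = 1536 / 64 = 24
Total updates = iterations_per_epoch * epochs
= 24 * 18
= 432

432


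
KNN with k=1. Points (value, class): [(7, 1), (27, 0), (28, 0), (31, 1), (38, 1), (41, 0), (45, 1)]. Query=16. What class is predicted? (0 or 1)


Distances from query 16:
Point 7 (class 1): distance = 9
K=1 nearest neighbors: classes = [1]
Votes for class 1: 1 / 1
Majority vote => class 1

1


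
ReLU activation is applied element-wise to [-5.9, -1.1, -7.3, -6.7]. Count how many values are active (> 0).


ReLU(x) = max(0, x) for each element:
ReLU(-5.9) = 0
ReLU(-1.1) = 0
ReLU(-7.3) = 0
ReLU(-6.7) = 0
Active neurons (>0): 0

0


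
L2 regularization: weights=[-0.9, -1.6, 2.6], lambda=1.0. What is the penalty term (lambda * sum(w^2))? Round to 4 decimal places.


Squaring each weight:
(-0.9)^2 = 0.81
(-1.6)^2 = 2.56
2.6^2 = 6.76
Sum of squares = 10.13
Penalty = 1.0 * 10.13 = 10.1300

10.1300


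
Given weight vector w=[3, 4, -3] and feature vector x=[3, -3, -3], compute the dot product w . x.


Element-wise products:
3 * 3 = 9
4 * -3 = -12
-3 * -3 = 9
Sum = 9 + -12 + 9
= 6

6


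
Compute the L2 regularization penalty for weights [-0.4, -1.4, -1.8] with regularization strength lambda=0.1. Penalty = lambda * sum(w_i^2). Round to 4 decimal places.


Squaring each weight:
(-0.4)^2 = 0.16
(-1.4)^2 = 1.96
(-1.8)^2 = 3.24
Sum of squares = 5.36
Penalty = 0.1 * 5.36 = 0.5360

0.5360


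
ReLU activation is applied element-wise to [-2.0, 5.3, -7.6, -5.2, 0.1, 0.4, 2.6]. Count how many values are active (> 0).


ReLU(x) = max(0, x) for each element:
ReLU(-2.0) = 0
ReLU(5.3) = 5.3
ReLU(-7.6) = 0
ReLU(-5.2) = 0
ReLU(0.1) = 0.1
ReLU(0.4) = 0.4
ReLU(2.6) = 2.6
Active neurons (>0): 4

4


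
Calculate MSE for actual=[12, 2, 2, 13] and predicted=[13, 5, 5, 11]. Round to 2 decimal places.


Differences: [-1, -3, -3, 2]
Squared errors: [1, 9, 9, 4]
Sum of squared errors = 23
MSE = 23 / 4 = 5.75

5.75


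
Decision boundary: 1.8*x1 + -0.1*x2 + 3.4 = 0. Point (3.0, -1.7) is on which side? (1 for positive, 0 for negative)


Compute 1.8 * 3.0 + -0.1 * -1.7 + 3.4
= 5.4 + 0.17 + 3.4
= 8.97
Since 8.97 >= 0, the point is on the positive side.

1


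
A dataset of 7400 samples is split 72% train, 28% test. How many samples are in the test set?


Train samples = 7400 * 72% = 5328
Test samples = 7400 - 5328
= 2072

2072


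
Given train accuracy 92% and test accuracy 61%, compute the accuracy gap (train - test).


Gap = train_accuracy - test_accuracy
= 92 - 61
= 31%
This large gap strongly indicates overfitting.

31


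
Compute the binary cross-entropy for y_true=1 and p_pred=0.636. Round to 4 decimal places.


For y=1: Loss = -log(p)
= -log(0.636)
= -(-0.4526)
= 0.4526

0.4526


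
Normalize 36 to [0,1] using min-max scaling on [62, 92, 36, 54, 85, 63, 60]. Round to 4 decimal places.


Min = 36, Max = 92
Range = 92 - 36 = 56
Scaled = (x - min) / (max - min)
= (36 - 36) / 56
= 0 / 56
= 0.0000

0.0000


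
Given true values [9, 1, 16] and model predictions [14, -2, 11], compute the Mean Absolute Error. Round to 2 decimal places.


Absolute errors: [5, 3, 5]
Sum of absolute errors = 13
MAE = 13 / 3 = 4.33

4.33


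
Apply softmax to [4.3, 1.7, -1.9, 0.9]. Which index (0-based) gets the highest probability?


Softmax is a monotonic transformation, so it preserves the argmax.
We need to find the index of the maximum logit.
Index 0: 4.3
Index 1: 1.7
Index 2: -1.9
Index 3: 0.9
Maximum logit = 4.3 at index 0

0


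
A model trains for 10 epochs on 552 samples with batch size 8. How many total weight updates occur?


Iterations per epoch = 552 / 8 = 69
Total updates = iterations_per_epoch * epochs
= 69 * 10
= 690

690


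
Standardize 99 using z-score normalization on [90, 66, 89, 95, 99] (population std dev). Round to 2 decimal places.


Mean = (90 + 66 + 89 + 95 + 99) / 5 = 87.8
Variance = sum((x_i - mean)^2) / n = 131.76
Std = sqrt(131.76) = 11.4787
Z = (x - mean) / std
= (99 - 87.8) / 11.4787
= 11.2 / 11.4787
= 0.98

0.98


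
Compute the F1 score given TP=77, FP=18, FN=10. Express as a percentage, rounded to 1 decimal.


Precision = TP / (TP + FP) = 77 / 95 = 0.8105
Recall = TP / (TP + FN) = 77 / 87 = 0.8851
F1 = 2 * P * R / (P + R)
= 2 * 0.8105 * 0.8851 / (0.8105 + 0.8851)
= 1.4347 / 1.6956
= 0.8462
As percentage: 84.6%

84.6


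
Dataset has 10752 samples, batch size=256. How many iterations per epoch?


Iterations per epoch = dataset_size / batch_size
= 10752 / 256
= 42

42


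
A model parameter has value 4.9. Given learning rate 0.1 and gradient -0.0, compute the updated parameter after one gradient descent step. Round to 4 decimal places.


w_new = w_old - lr * gradient
= 4.9 - 0.1 * -0.0
= 4.9 - (-0.0)
= 4.9000

4.9000


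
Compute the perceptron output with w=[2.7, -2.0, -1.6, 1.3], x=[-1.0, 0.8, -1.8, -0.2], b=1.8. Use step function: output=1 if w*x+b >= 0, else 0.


z = w . x + b
= 2.7*-1.0 + -2.0*0.8 + -1.6*-1.8 + 1.3*-0.2 + 1.8
= -2.7 + -1.6 + 2.88 + -0.26 + 1.8
= -1.68 + 1.8
= 0.12
Since z = 0.12 >= 0, output = 1

1


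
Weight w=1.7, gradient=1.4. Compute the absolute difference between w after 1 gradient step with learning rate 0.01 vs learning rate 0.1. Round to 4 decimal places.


With lr=0.01: w_new = 1.7 - 0.01 * 1.4 = 1.686
With lr=0.1: w_new = 1.7 - 0.1 * 1.4 = 1.56
Absolute difference = |1.686 - 1.56|
= 0.1260

0.1260


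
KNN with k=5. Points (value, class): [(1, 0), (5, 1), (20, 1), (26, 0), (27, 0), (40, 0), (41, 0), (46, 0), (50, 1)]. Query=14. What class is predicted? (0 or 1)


Distances from query 14:
Point 20 (class 1): distance = 6
Point 5 (class 1): distance = 9
Point 26 (class 0): distance = 12
Point 1 (class 0): distance = 13
Point 27 (class 0): distance = 13
K=5 nearest neighbors: classes = [1, 1, 0, 0, 0]
Votes for class 1: 2 / 5
Majority vote => class 0

0


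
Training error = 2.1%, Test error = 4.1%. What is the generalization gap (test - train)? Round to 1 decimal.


Generalization gap = test_error - train_error
= 4.1 - 2.1
= 2.0%
A moderate gap.

2.0


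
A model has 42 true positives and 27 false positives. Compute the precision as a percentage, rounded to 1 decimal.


Precision = TP / (TP + FP) * 100
= 42 / (42 + 27)
= 42 / 69
= 0.6087
= 60.9%

60.9


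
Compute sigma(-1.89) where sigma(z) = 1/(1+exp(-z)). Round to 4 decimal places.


sigmoid(z) = 1 / (1 + exp(-z))
exp(-(-1.89)) = exp(1.89) = 6.6194
1 + 6.6194 = 7.6194
1 / 7.6194 = 0.1312

0.1312


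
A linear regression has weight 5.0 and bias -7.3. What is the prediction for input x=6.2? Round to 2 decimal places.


y = 5.0 * 6.2 + (-7.3)
= 31.0 + (-7.3)
= 23.70

23.70


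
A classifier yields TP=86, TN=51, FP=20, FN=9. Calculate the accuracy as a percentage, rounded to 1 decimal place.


Accuracy = (TP + TN) / (TP + TN + FP + FN) * 100
= (86 + 51) / (86 + 51 + 20 + 9)
= 137 / 166
= 0.8253
= 82.5%

82.5


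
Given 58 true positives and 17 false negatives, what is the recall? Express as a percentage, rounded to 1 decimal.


Recall = TP / (TP + FN) * 100
= 58 / (58 + 17)
= 58 / 75
= 0.7733
= 77.3%

77.3


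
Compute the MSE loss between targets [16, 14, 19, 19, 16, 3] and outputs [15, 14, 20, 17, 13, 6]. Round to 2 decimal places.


Differences: [1, 0, -1, 2, 3, -3]
Squared errors: [1, 0, 1, 4, 9, 9]
Sum of squared errors = 24
MSE = 24 / 6 = 4.00

4.00


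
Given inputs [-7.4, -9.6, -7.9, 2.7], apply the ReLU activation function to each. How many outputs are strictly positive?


ReLU(x) = max(0, x) for each element:
ReLU(-7.4) = 0
ReLU(-9.6) = 0
ReLU(-7.9) = 0
ReLU(2.7) = 2.7
Active neurons (>0): 1

1


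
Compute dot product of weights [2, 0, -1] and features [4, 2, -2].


Element-wise products:
2 * 4 = 8
0 * 2 = 0
-1 * -2 = 2
Sum = 8 + 0 + 2
= 10

10


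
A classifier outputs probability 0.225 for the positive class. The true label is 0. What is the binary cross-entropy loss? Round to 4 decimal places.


For y=0: Loss = -log(1-p)
= -log(1 - 0.225)
= -log(0.775)
= -(-0.2549)
= 0.2549

0.2549


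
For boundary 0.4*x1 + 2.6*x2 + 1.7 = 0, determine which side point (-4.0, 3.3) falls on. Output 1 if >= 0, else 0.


Compute 0.4 * -4.0 + 2.6 * 3.3 + 1.7
= -1.6 + 8.58 + 1.7
= 8.68
Since 8.68 >= 0, the point is on the positive side.

1


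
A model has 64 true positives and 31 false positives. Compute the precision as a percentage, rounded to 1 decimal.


Precision = TP / (TP + FP) * 100
= 64 / (64 + 31)
= 64 / 95
= 0.6737
= 67.4%

67.4


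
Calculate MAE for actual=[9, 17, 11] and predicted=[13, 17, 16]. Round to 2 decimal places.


Absolute errors: [4, 0, 5]
Sum of absolute errors = 9
MAE = 9 / 3 = 3.00

3.00


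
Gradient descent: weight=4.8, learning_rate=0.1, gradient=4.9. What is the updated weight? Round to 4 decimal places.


w_new = w_old - lr * gradient
= 4.8 - 0.1 * 4.9
= 4.8 - (0.49)
= 4.3100

4.3100


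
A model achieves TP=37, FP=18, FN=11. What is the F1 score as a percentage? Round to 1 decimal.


Precision = TP / (TP + FP) = 37 / 55 = 0.6727
Recall = TP / (TP + FN) = 37 / 48 = 0.7708
F1 = 2 * P * R / (P + R)
= 2 * 0.6727 * 0.7708 / (0.6727 + 0.7708)
= 1.0371 / 1.4436
= 0.7184
As percentage: 71.8%

71.8


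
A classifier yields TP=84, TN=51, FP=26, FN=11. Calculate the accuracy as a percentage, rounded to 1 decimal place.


Accuracy = (TP + TN) / (TP + TN + FP + FN) * 100
= (84 + 51) / (84 + 51 + 26 + 11)
= 135 / 172
= 0.7849
= 78.5%

78.5


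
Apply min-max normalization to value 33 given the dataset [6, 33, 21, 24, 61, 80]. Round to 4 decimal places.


Min = 6, Max = 80
Range = 80 - 6 = 74
Scaled = (x - min) / (max - min)
= (33 - 6) / 74
= 27 / 74
= 0.3649

0.3649


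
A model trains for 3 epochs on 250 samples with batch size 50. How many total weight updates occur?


Iterations per epoch = 250 / 50 = 5
Total updates = iterations_per_epoch * epochs
= 5 * 3
= 15

15


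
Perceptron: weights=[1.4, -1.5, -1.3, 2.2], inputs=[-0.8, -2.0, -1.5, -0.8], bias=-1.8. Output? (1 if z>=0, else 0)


z = w . x + b
= 1.4*-0.8 + -1.5*-2.0 + -1.3*-1.5 + 2.2*-0.8 + -1.8
= -1.12 + 3.0 + 1.95 + -1.76 + -1.8
= 2.07 + -1.8
= 0.27
Since z = 0.27 >= 0, output = 1

1


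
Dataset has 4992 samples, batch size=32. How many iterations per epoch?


Iterations per epoch = dataset_size / batch_size
= 4992 / 32
= 156

156


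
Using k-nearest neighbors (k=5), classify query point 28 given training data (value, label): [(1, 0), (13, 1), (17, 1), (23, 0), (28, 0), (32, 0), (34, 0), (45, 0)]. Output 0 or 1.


Distances from query 28:
Point 28 (class 0): distance = 0
Point 32 (class 0): distance = 4
Point 23 (class 0): distance = 5
Point 34 (class 0): distance = 6
Point 17 (class 1): distance = 11
K=5 nearest neighbors: classes = [0, 0, 0, 0, 1]
Votes for class 1: 1 / 5
Majority vote => class 0

0


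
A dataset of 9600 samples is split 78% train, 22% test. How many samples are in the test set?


Train samples = 9600 * 78% = 7488
Test samples = 9600 - 7488
= 2112

2112


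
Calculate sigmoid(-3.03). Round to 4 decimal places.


sigmoid(z) = 1 / (1 + exp(-z))
exp(-(-3.03)) = exp(3.03) = 20.6972
1 + 20.6972 = 21.6972
1 / 21.6972 = 0.0461

0.0461


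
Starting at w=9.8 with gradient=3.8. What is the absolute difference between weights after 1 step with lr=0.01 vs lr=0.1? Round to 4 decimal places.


With lr=0.01: w_new = 9.8 - 0.01 * 3.8 = 9.762
With lr=0.1: w_new = 9.8 - 0.1 * 3.8 = 9.42
Absolute difference = |9.762 - 9.42|
= 0.3420

0.3420


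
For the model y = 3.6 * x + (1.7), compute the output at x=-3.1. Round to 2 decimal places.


y = 3.6 * -3.1 + (1.7)
= -11.16 + (1.7)
= -9.46

-9.46


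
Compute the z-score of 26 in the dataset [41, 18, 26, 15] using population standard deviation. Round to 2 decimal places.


Mean = (41 + 18 + 26 + 15) / 4 = 25.0
Variance = sum((x_i - mean)^2) / n = 101.5
Std = sqrt(101.5) = 10.0747
Z = (x - mean) / std
= (26 - 25.0) / 10.0747
= 1.0 / 10.0747
= 0.10

0.10


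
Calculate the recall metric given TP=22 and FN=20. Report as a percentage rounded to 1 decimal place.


Recall = TP / (TP + FN) * 100
= 22 / (22 + 20)
= 22 / 42
= 0.5238
= 52.4%

52.4


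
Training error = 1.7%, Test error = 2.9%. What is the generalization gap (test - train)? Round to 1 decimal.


Generalization gap = test_error - train_error
= 2.9 - 1.7
= 1.2%
A small gap suggests good generalization.

1.2


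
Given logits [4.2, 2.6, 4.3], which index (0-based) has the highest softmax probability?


Softmax is a monotonic transformation, so it preserves the argmax.
We need to find the index of the maximum logit.
Index 0: 4.2
Index 1: 2.6
Index 2: 4.3
Maximum logit = 4.3 at index 2

2


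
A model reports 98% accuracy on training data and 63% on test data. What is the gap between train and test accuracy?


Gap = train_accuracy - test_accuracy
= 98 - 63
= 35%
This large gap strongly indicates overfitting.

35


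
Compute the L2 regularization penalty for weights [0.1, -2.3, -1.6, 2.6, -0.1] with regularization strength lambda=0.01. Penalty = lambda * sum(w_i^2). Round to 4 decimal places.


Squaring each weight:
0.1^2 = 0.01
(-2.3)^2 = 5.29
(-1.6)^2 = 2.56
2.6^2 = 6.76
(-0.1)^2 = 0.01
Sum of squares = 14.63
Penalty = 0.01 * 14.63 = 0.1463

0.1463


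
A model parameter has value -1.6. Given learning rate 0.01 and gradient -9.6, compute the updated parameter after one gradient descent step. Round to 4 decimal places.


w_new = w_old - lr * gradient
= -1.6 - 0.01 * -9.6
= -1.6 - (-0.096)
= -1.5040

-1.5040


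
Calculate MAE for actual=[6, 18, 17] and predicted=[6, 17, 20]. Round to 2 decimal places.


Absolute errors: [0, 1, 3]
Sum of absolute errors = 4
MAE = 4 / 3 = 1.33

1.33


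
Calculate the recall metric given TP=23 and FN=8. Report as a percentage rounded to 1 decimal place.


Recall = TP / (TP + FN) * 100
= 23 / (23 + 8)
= 23 / 31
= 0.7419
= 74.2%

74.2


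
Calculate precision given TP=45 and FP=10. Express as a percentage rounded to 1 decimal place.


Precision = TP / (TP + FP) * 100
= 45 / (45 + 10)
= 45 / 55
= 0.8182
= 81.8%

81.8


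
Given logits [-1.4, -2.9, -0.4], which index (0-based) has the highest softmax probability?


Softmax is a monotonic transformation, so it preserves the argmax.
We need to find the index of the maximum logit.
Index 0: -1.4
Index 1: -2.9
Index 2: -0.4
Maximum logit = -0.4 at index 2

2


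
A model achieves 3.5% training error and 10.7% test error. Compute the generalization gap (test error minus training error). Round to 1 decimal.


Generalization gap = test_error - train_error
= 10.7 - 3.5
= 7.2%
A moderate gap.

7.2


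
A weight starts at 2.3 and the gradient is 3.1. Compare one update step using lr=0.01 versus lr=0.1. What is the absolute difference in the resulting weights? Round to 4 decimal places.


With lr=0.01: w_new = 2.3 - 0.01 * 3.1 = 2.269
With lr=0.1: w_new = 2.3 - 0.1 * 3.1 = 1.99
Absolute difference = |2.269 - 1.99|
= 0.2790

0.2790
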